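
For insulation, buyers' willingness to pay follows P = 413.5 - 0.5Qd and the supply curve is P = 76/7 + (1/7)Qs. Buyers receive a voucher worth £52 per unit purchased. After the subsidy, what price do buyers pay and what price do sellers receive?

Buyers pay 539/9; sellers receive 1007/9

Pre-subsidy: 413.5 - 0.5Q = 76/7 + (1/7)Q gives Q* = 1879/3 and P* = 301/3.
With the rebate, buyers effectively pay Pb = Ps − 52, where Ps is the price sellers receive.
On the curves, Pb = 413.5 - 0.5Q and Ps = 76/7 + (1/7)Q; the wedge Ps − Pb = 52 gives 76/7 + (1/7)Q − (413.5 - 0.5Q) = 52, so Q' = 6365/9.
Then Pb = 413.5 − 0.5·(6365/9) = 539/9 and Ps = 76/7 + (1/7)·(6365/9) = 1007/9.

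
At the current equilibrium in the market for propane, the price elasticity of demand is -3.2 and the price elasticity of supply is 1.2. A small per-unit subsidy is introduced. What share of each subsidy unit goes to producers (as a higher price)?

Producer share = 8/11

For a small subsidy around the equilibrium, the benefit split depends on the relative slopes, which at a point are proportional to the elasticities.
Buyer share = εs/(εs + |εd|) = 1.2/(1.2 + 3.2) = 3/11; seller share = |εd|/(εs + |εd|) = 8/11.
So producers capture 8/11 of the subsidy.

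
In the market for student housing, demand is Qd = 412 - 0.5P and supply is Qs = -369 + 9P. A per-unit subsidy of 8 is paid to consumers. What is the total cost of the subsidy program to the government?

Government cost = 56952/19

Pre-subsidy: 412 - 0.5P = -369 + 9P gives P* = 1562/19, Q* = 7047/19.
With the rebate, buyers effectively pay Pb = Ps − 8, where Ps is the price sellers receive.
Demand in terms of Ps becomes Qd = 412 − 0.5(Ps − 8) = 416 - 0.5Ps. Setting this equal to supply: 416 - 0.5Ps = -369 + 9Ps, so Ps = 1570/19.
Buyers pay Pb = 1570/19 − 8 = 1418/19; Q' = -369 + 9·(1570/19) = 7119/19.
Government outlay = subsidy × quantity = 8 × 7119/19 = 56952/19.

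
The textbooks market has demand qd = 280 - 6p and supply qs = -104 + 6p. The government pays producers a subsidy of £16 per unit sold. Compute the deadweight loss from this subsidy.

Deadweight loss = £384

Pre-subsidy: 280 - 6p = -104 + 6p gives p* = 32, q* = 88.
With the subsidy, sellers receive ps = pb + 16 for each unit, where pb is the price buyers pay.
Supply in terms of pb becomes qs = -104 + 6(pb + 16) = -8 + 6pb. Setting this equal to demand: 280 - 6pb = -8 + 6pb, so pb = 24.
Sellers receive ps = 24 + 16 = 40; q' = 280 − 6·24 = 136.
The subsidy expands output by 136 − 88 = 48 past the efficient level; on those units the gap between marginal cost and willingness to pay runs from 0 up to 16.
DWL = ½ × 16 × 48 = 384.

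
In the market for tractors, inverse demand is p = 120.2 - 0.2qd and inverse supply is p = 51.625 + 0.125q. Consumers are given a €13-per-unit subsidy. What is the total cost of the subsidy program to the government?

Pre-subsidy: 120.2 - 0.2q = 51.625 + 0.125q gives q* = 211 and p* = 78.
With the rebate, buyers effectively pay pb = ps − 13, where ps is the price sellers receive.
On the curves, pb = 120.2 - 0.2q and ps = 51.625 + 0.125q; the wedge ps − pb = 13 gives 51.625 + 0.125q − (120.2 - 0.2q) = 13, so q' = 251.
Then pb = 120.2 − 0.2·251 = 70 and ps = 51.625 + 0.125·251 = 83.
Government outlay = subsidy × quantity = 13 × 251 = 3263.

Government cost = €3263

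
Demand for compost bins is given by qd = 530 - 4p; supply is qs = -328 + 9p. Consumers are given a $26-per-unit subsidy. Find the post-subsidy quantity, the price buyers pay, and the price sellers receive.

q' = 338; buyers pay $48; sellers receive $74

Pre-subsidy: 530 - 4p = -328 + 9p gives p* = 66, q* = 266.
With the rebate, buyers effectively pay pb = ps − 26, where ps is the price sellers receive.
Demand in terms of ps becomes qd = 530 − 4(ps − 26) = 634 - 4ps. Setting this equal to supply: 634 - 4ps = -328 + 9ps, so ps = 74.
Buyers pay pb = 74 − 26 = 48; q' = -328 + 9·74 = 338.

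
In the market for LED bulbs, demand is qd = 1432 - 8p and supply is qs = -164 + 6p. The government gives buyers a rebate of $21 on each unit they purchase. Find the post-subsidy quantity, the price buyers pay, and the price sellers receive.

q' = 592; buyers pay $105; sellers receive $126

Pre-subsidy: 1432 - 8p = -164 + 6p gives p* = 114, q* = 520.
With the rebate, buyers effectively pay pb = ps − 21, where ps is the price sellers receive.
Demand in terms of ps becomes qd = 1432 − 8(ps − 21) = 1600 - 8ps. Setting this equal to supply: 1600 - 8ps = -164 + 6ps, so ps = 126.
Buyers pay pb = 126 − 21 = 105; q' = -164 + 6·126 = 592.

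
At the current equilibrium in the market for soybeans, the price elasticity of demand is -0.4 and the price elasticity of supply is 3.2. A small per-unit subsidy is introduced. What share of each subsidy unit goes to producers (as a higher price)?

For a small subsidy around the equilibrium, the benefit split depends on the relative slopes, which at a point are proportional to the elasticities.
Buyer share = εs/(εs + |εd|) = 3.2/(3.2 + 0.4) = 8/9; seller share = |εd|/(εs + |εd|) = 1/9.
So producers capture 1/9 of the subsidy.

Producer share = 1/9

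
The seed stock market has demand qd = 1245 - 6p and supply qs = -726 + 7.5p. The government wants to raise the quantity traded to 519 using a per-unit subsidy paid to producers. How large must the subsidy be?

At q = 519, invert demand for the buyer price: pb = (1245 − 519)/6 = 121; invert supply for the seller price: ps = (519 − (-726))/7.5 = 166.
The subsidy must fill the gap: s = ps − pb = 166 − 121 = 45.

Required subsidy s = 45 per unit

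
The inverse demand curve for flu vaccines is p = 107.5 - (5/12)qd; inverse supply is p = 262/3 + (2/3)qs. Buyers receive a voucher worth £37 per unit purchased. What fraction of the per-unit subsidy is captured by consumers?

Consumer share = 5/13

Pre-subsidy: 107.5 - (5/12)q = 262/3 + (2/3)q gives q* = 242/13 and p* = 3890/39.
With the rebate, buyers effectively pay pb = ps − 37, where ps is the price sellers receive.
On the curves, pb = 107.5 - (5/12)q and ps = 262/3 + (2/3)q; the wedge ps − pb = 37 gives 262/3 + (2/3)q − (107.5 - (5/12)q) = 37, so q' = 686/13.
Then pb = 107.5 − (5/12)·(686/13) = 3335/39 and ps = 262/3 + (2/3)·(686/13) = 4778/39.
Buyers' price falls by p* − pb = 3890/39 − 3335/39 = 185/13; sellers' price rises by ps − p* = 4778/39 − 3890/39 = 296/13.
So consumers capture (185/13)/37 = 5/13 of each unit of subsidy.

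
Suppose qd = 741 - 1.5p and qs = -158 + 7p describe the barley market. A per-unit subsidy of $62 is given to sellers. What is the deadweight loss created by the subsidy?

Deadweight loss = 40362/17

Pre-subsidy: 741 - 1.5p = -158 + 7p gives p* = 1798/17, q* = 9900/17.
With the subsidy, sellers receive ps = pb + 62 for each unit, where pb is the price buyers pay.
Supply in terms of pb becomes qs = -158 + 7(pb + 62) = 276 + 7pb. Setting this equal to demand: 741 - 1.5pb = 276 + 7pb, so pb = 930/17.
Sellers receive ps = 930/17 + 62 = 1984/17; q' = 741 − 1.5·(930/17) = 11202/17.
The subsidy expands output by 11202/17 − 9900/17 = 1302/17 past the efficient level; on those units the gap between marginal cost and willingness to pay runs from 0 up to 62.
DWL = ½ × 62 × 1302/17 = 40362/17.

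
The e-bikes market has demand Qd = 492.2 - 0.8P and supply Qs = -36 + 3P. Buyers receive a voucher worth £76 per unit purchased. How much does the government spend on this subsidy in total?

Government cost = £32604

Pre-subsidy: 492.2 - 0.8P = -36 + 3P gives P* = 139, Q* = 381.
With the rebate, buyers effectively pay Pb = Ps − 76, where Ps is the price sellers receive.
Demand in terms of Ps becomes Qd = 492.2 − 0.8(Ps − 76) = 553 - 0.8Ps. Setting this equal to supply: 553 - 0.8Ps = -36 + 3Ps, so Ps = 155.
Buyers pay Pb = 155 − 76 = 79; Q' = -36 + 3·155 = 429.
Government outlay = subsidy × quantity = 76 × 429 = 32604.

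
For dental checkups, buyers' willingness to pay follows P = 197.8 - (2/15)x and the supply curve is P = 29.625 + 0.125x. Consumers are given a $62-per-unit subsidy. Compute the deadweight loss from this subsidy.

Deadweight loss = $7440

Pre-subsidy: 197.8 - (2/15)x = 29.625 + 0.125x gives x* = 651 and P* = 111.
With the rebate, buyers effectively pay Pb = Ps − 62, where Ps is the price sellers receive.
On the curves, Pb = 197.8 - (2/15)x and Ps = 29.625 + 0.125x; the wedge Ps − Pb = 62 gives 29.625 + 0.125x − (197.8 - (2/15)x) = 62, so x' = 891.
Then Pb = 197.8 − (2/15)·891 = 79 and Ps = 29.625 + 0.125·891 = 141.
The subsidy expands output by 891 − 651 = 240 past the efficient level; on those units the gap between marginal cost and willingness to pay runs from 0 up to 62.
DWL = ½ × 62 × 240 = 7440.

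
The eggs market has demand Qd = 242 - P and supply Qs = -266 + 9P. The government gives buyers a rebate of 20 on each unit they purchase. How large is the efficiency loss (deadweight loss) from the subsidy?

Deadweight loss = 180

Pre-subsidy: 242 - P = -266 + 9P gives P* = 50.8, Q* = 191.2.
With the rebate, buyers effectively pay Pb = Ps − 20, where Ps is the price sellers receive.
Demand in terms of Ps becomes Qd = 242 − 1(Ps − 20) = 262 - Ps. Setting this equal to supply: 262 - Ps = -266 + 9Ps, so Ps = 52.8.
Buyers pay Pb = 52.8 − 20 = 32.8; Q' = -266 + 9·52.8 = 209.2.
The subsidy expands output by 209.2 − 191.2 = 18 past the efficient level; on those units the gap between marginal cost and willingness to pay runs from 0 up to 20.
DWL = ½ × 20 × 18 = 180.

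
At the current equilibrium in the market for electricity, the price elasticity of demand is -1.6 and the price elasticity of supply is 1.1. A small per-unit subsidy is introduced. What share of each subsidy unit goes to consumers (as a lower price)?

Consumer share = 11/27

For a small subsidy around the equilibrium, the benefit split depends on the relative slopes, which at a point are proportional to the elasticities.
Buyer share = εs/(εs + |εd|) = 1.1/(1.1 + 1.6) = 11/27; seller share = |εd|/(εs + |εd|) = 16/27.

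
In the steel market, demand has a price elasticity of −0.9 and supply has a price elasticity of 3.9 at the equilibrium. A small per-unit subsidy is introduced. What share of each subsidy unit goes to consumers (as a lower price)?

Consumer share = 0.8125

For a small subsidy around the equilibrium, the benefit split depends on the relative slopes, which at a point are proportional to the elasticities.
Buyer share = εs/(εs + |εd|) = 3.9/(3.9 + 0.9) = 0.8125; seller share = |εd|/(εs + |εd|) = 0.1875.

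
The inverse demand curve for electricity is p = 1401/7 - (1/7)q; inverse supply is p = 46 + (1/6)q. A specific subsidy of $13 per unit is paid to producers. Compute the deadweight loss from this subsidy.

Deadweight loss = $273

Pre-subsidy: 1401/7 - (1/7)q = 46 + (1/6)q gives q* = 498 and p* = 129.
With the subsidy, sellers receive ps = pb + 13 for each unit, where pb is the price buyers pay.
On the curves, pb = 1401/7 - (1/7)q and ps = 46 + (1/6)q; the wedge ps − pb = 13 gives 46 + (1/6)q − (1401/7 - (1/7)q) = 13, so q' = 540.
Then pb = 1401/7 − (1/7)·540 = 123 and ps = 46 + (1/6)·540 = 136.
The subsidy expands output by 540 − 498 = 42 past the efficient level; on those units the gap between marginal cost and willingness to pay runs from 0 up to 13.
DWL = ½ × 13 × 42 = 273.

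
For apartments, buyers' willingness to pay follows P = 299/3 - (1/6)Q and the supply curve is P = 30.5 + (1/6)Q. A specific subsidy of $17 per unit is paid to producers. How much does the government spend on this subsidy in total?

Pre-subsidy: 299/3 - (1/6)Q = 30.5 + (1/6)Q gives Q* = 207.5 and P* = 781/12.
With the subsidy, sellers receive Ps = Pb + 17 for each unit, where Pb is the price buyers pay.
On the curves, Pb = 299/3 - (1/6)Q and Ps = 30.5 + (1/6)Q; the wedge Ps − Pb = 17 gives 30.5 + (1/6)Q − (299/3 - (1/6)Q) = 17, so Q' = 258.5.
Then Pb = 299/3 − (1/6)·258.5 = 679/12 and Ps = 30.5 + (1/6)·258.5 = 883/12.
Government outlay = subsidy × quantity = 17 × 258.5 = 4394.5.

Government cost = $4394.5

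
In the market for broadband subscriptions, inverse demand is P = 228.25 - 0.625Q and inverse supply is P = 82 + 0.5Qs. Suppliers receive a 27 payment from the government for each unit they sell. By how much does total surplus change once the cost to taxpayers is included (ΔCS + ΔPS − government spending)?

Net change in total surplus = -324

Pre-subsidy: 228.25 - 0.625Q = 82 + 0.5Q gives Q* = 130 and P* = 147.
With the subsidy, sellers receive Ps = Pb + 27 for each unit, where Pb is the price buyers pay.
On the curves, Pb = 228.25 - 0.625Q and Ps = 82 + 0.5Q; the wedge Ps − Pb = 27 gives 82 + 0.5Q − (228.25 - 0.625Q) = 27, so Q' = 154.
Then Pb = 228.25 − 0.625·154 = 132 and Ps = 82 + 0.5·154 = 159.
ΔCS = ½(130 + 154)(147 − 132) = 2130; ΔPS = ½(130 + 154)(159 − 147) = 1704.
Government spending = 27 × 154 = 4158.
Net change = 2130 + 1704 − 4158 = -324. The loss equals the DWL triangle ½·27·24.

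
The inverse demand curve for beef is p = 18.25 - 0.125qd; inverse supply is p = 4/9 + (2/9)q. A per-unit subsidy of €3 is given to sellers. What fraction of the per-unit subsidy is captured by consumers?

Consumer share = 0.36

Pre-subsidy: 18.25 - 0.125q = 4/9 + (2/9)q gives q* = 51.28 and p* = 11.84.
With the subsidy, sellers receive ps = pb + 3 for each unit, where pb is the price buyers pay.
On the curves, pb = 18.25 - 0.125q and ps = 4/9 + (2/9)q; the wedge ps − pb = 3 gives 4/9 + (2/9)q − (18.25 - 0.125q) = 3, so q' = 59.92.
Then pb = 18.25 − 0.125·59.92 = 10.76 and ps = 4/9 + (2/9)·59.92 = 13.76.
Buyers' price falls by p* − pb = 11.84 − 10.76 = 1.08; sellers' price rises by ps − p* = 13.76 − 11.84 = 1.92.
So consumers capture 1.08/3 = 0.36 of each unit of subsidy.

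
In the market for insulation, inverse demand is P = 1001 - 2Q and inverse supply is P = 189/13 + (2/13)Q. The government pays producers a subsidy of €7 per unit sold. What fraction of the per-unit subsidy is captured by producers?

Pre-subsidy: 1001 - 2Q = 189/13 + (2/13)Q gives Q* = 458 and P* = 85.
With the subsidy, sellers receive Ps = Pb + 7 for each unit, where Pb is the price buyers pay.
On the curves, Pb = 1001 - 2Q and Ps = 189/13 + (2/13)Q; the wedge Ps − Pb = 7 gives 189/13 + (2/13)Q − (1001 - 2Q) = 7, so Q' = 461.25.
Then Pb = 1001 − 2·461.25 = 78.5 and Ps = 189/13 + (2/13)·461.25 = 85.5.
Buyers' price falls by P* − Pb = 85 − 78.5 = 6.5; sellers' price rises by Ps − P* = 85.5 − 85 = 0.5.
So producers capture 0.5/7 = 1/14 of each unit of subsidy.

Producer share = 1/14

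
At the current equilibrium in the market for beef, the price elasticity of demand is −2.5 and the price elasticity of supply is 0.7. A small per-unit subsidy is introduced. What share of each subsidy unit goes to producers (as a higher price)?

For a small subsidy around the equilibrium, the benefit split depends on the relative slopes, which at a point are proportional to the elasticities.
Buyer share = εs/(εs + |εd|) = 0.7/(0.7 + 2.5) = 0.21875; seller share = |εd|/(εs + |εd|) = 0.78125.
So producers capture 0.78125 of the subsidy.

Producer share = 0.78125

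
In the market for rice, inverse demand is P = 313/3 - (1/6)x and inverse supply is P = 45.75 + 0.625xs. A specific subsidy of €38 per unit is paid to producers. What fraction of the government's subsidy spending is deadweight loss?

DWL / government spending = 12/61

Pre-subsidy: 313/3 - (1/6)x = 45.75 + 0.625x gives x* = 74 and P* = 92.
With the subsidy, sellers receive Ps = Pb + 38 for each unit, where Pb is the price buyers pay.
On the curves, Pb = 313/3 - (1/6)x and Ps = 45.75 + 0.625x; the wedge Ps − Pb = 38 gives 45.75 + 0.625x − (313/3 - (1/6)x) = 38, so x' = 122.
Then Pb = 313/3 − (1/6)·122 = 84 and Ps = 45.75 + 0.625·122 = 122.
ΔCS = ½(74 + 122)(92 − 84) = 784; ΔPS = ½(74 + 122)(122 − 92) = 2940.
Government spending = 38 × 122 = 4636.
DWL = ½ × 38 × (122 − 74) = 912; fraction = 912 / 4636 = 12/61.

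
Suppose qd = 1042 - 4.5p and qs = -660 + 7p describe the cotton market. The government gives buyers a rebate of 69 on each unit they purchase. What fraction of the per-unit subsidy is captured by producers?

Producer share = 9/23

Pre-subsidy: 1042 - 4.5p = -660 + 7p gives p* = 148, q* = 376.
With the rebate, buyers effectively pay pb = ps − 69, where ps is the price sellers receive.
Demand in terms of ps becomes qd = 1042 − 4.5(ps − 69) = 1352.5 - 4.5ps. Setting this equal to supply: 1352.5 - 4.5ps = -660 + 7ps, so ps = 175.
Buyers pay pb = 175 − 69 = 106; q' = -660 + 7·175 = 565.
Buyers' price falls by p* − pb = 148 − 106 = 42; sellers' price rises by ps − p* = 175 − 148 = 27.
So producers capture 27/69 = 9/23 of each unit of subsidy.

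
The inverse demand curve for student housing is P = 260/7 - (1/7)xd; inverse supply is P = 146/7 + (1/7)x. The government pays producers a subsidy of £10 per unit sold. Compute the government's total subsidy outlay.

Government cost = £920

Pre-subsidy: 260/7 - (1/7)x = 146/7 + (1/7)x gives x* = 57 and P* = 29.
With the subsidy, sellers receive Ps = Pb + 10 for each unit, where Pb is the price buyers pay.
On the curves, Pb = 260/7 - (1/7)x and Ps = 146/7 + (1/7)x; the wedge Ps − Pb = 10 gives 146/7 + (1/7)x − (260/7 - (1/7)x) = 10, so x' = 92.
Then Pb = 260/7 − (1/7)·92 = 24 and Ps = 146/7 + (1/7)·92 = 34.
Government outlay = subsidy × quantity = 10 × 92 = 920.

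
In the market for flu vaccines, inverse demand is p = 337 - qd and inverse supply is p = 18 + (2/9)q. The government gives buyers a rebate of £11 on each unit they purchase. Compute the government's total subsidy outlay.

Government cost = £2970

Pre-subsidy: 337 - q = 18 + (2/9)q gives q* = 261 and p* = 76.
With the rebate, buyers effectively pay pb = ps − 11, where ps is the price sellers receive.
On the curves, pb = 337 - q and ps = 18 + (2/9)q; the wedge ps − pb = 11 gives 18 + (2/9)q − (337 - q) = 11, so q' = 270.
Then pb = 337 − 1·270 = 67 and ps = 18 + (2/9)·270 = 78.
Government outlay = subsidy × quantity = 11 × 270 = 2970.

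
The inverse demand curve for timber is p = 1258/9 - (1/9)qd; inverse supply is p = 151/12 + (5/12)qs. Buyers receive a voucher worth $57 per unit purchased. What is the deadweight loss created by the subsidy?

Pre-subsidy: 1258/9 - (1/9)q = 151/12 + (5/12)q gives q* = 241 and p* = 113.
With the rebate, buyers effectively pay pb = ps − 57, where ps is the price sellers receive.
On the curves, pb = 1258/9 - (1/9)q and ps = 151/12 + (5/12)q; the wedge ps − pb = 57 gives 151/12 + (5/12)q − (1258/9 - (1/9)q) = 57, so q' = 349.
Then pb = 1258/9 − (1/9)·349 = 101 and ps = 151/12 + (5/12)·349 = 158.
The subsidy expands output by 349 − 241 = 108 past the efficient level; on those units the gap between marginal cost and willingness to pay runs from 0 up to 57.
DWL = ½ × 57 × 108 = 3078.

Deadweight loss = $3078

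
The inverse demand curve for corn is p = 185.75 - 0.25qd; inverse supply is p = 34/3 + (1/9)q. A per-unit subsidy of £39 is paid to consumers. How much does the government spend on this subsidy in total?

Pre-subsidy: 185.75 - 0.25q = 34/3 + (1/9)q gives q* = 483 and p* = 65.
With the rebate, buyers effectively pay pb = ps − 39, where ps is the price sellers receive.
On the curves, pb = 185.75 - 0.25q and ps = 34/3 + (1/9)q; the wedge ps − pb = 39 gives 34/3 + (1/9)q − (185.75 - 0.25q) = 39, so q' = 591.
Then pb = 185.75 − 0.25·591 = 38 and ps = 34/3 + (1/9)·591 = 77.
Government outlay = subsidy × quantity = 39 × 591 = 23049.

Government cost = £23049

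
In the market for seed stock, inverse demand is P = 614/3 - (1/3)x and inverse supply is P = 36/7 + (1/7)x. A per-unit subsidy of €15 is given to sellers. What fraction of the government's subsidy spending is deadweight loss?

Pre-subsidy: 614/3 - (1/3)x = 36/7 + (1/7)x gives x* = 419 and P* = 65.
With the subsidy, sellers receive Ps = Pb + 15 for each unit, where Pb is the price buyers pay.
On the curves, Pb = 614/3 - (1/3)x and Ps = 36/7 + (1/7)x; the wedge Ps − Pb = 15 gives 36/7 + (1/7)x − (614/3 - (1/3)x) = 15, so x' = 450.5.
Then Pb = 614/3 − (1/3)·450.5 = 54.5 and Ps = 36/7 + (1/7)·450.5 = 69.5.
ΔCS = ½(419 + 450.5)(65 − 54.5) = 4564.875; ΔPS = ½(419 + 450.5)(69.5 − 65) = 1956.375.
Government spending = 15 × 450.5 = 6757.5.
DWL = ½ × 15 × (450.5 − 419) = 236.25; fraction = 236.25 / 6757.5 = 63/1802.

DWL / government spending = 63/1802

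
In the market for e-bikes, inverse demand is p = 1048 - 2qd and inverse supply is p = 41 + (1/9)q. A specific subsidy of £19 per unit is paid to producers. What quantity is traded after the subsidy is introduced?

Pre-subsidy: 1048 - 2q = 41 + (1/9)q gives q* = 477 and p* = 94.
With the subsidy, sellers receive ps = pb + 19 for each unit, where pb is the price buyers pay.
On the curves, pb = 1048 - 2q and ps = 41 + (1/9)q; the wedge ps − pb = 19 gives 41 + (1/9)q − (1048 - 2q) = 19, so q' = 486.
Then pb = 1048 − 2·486 = 76 and ps = 41 + (1/9)·486 = 95.

q' = 486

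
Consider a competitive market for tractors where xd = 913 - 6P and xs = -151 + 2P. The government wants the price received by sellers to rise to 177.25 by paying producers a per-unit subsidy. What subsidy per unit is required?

At a seller price of 177.25, quantity supplied is -151 + 2·177.25 = 203.5.
Buyers absorb 203.5 only when they pay Pb with 913 − 6·Pb = 203.5, i.e. Pb = 118.25.
s = Ps − Pb = 177.25 − 118.25 = 59.

Required subsidy s = 59 per unit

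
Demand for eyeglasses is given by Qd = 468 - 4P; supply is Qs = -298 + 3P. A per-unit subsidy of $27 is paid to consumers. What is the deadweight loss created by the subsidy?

Pre-subsidy: 468 - 4P = -298 + 3P gives P* = 766/7, Q* = 212/7.
With the rebate, buyers effectively pay Pb = Ps − 27, where Ps is the price sellers receive.
Demand in terms of Ps becomes Qd = 468 − 4(Ps − 27) = 576 - 4Ps. Setting this equal to supply: 576 - 4Ps = -298 + 3Ps, so Ps = 874/7.
Buyers pay Pb = 874/7 − 27 = 685/7; Q' = -298 + 3·(874/7) = 536/7.
The subsidy expands output by 536/7 − 212/7 = 324/7 past the efficient level; on those units the gap between marginal cost and willingness to pay runs from 0 up to 27.
DWL = ½ × 27 × 324/7 = 4374/7.

Deadweight loss = 4374/7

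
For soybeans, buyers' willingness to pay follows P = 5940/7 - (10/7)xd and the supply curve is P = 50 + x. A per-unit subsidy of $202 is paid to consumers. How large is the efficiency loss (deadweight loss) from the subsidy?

Pre-subsidy: 5940/7 - (10/7)x = 50 + x gives x* = 5590/17 and P* = 6440/17.
With the rebate, buyers effectively pay Pb = Ps − 202, where Ps is the price sellers receive.
On the curves, Pb = 5940/7 - (10/7)x and Ps = 50 + x; the wedge Ps − Pb = 202 gives 50 + x − (5940/7 - (10/7)x) = 202, so x' = 412.
Then Pb = 5940/7 − (10/7)·412 = 260 and Ps = 50 + 1·412 = 462.
The subsidy expands output by 412 − 5590/17 = 1414/17 past the efficient level; on those units the gap between marginal cost and willingness to pay runs from 0 up to 202.
DWL = ½ × 202 × 1414/17 = 142814/17.

Deadweight loss = 142814/17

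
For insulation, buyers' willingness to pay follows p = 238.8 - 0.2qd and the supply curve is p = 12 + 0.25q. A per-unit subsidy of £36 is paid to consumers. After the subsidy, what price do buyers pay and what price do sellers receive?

Pre-subsidy: 238.8 - 0.2q = 12 + 0.25q gives q* = 504 and p* = 138.
With the rebate, buyers effectively pay pb = ps − 36, where ps is the price sellers receive.
On the curves, pb = 238.8 - 0.2q and ps = 12 + 0.25q; the wedge ps − pb = 36 gives 12 + 0.25q − (238.8 - 0.2q) = 36, so q' = 584.
Then pb = 238.8 − 0.2·584 = 122 and ps = 12 + 0.25·584 = 158.

Buyers pay £122; sellers receive £158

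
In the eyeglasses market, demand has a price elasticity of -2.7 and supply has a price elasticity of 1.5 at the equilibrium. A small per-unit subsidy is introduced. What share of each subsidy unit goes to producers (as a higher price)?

For a small subsidy around the equilibrium, the benefit split depends on the relative slopes, which at a point are proportional to the elasticities.
Buyer share = εs/(εs + |εd|) = 1.5/(1.5 + 2.7) = 5/14; seller share = |εd|/(εs + |εd|) = 9/14.
So producers capture 9/14 of the subsidy.

Producer share = 9/14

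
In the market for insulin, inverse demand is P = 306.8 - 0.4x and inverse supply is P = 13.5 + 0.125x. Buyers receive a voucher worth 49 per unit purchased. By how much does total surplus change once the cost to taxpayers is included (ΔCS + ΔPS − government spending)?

Pre-subsidy: 306.8 - 0.4x = 13.5 + 0.125x gives x* = 1676/3 and P* = 250/3.
With the rebate, buyers effectively pay Pb = Ps − 49, where Ps is the price sellers receive.
On the curves, Pb = 306.8 - 0.4x and Ps = 13.5 + 0.125x; the wedge Ps − Pb = 49 gives 13.5 + 0.125x − (306.8 - 0.4x) = 49, so x' = 652.
Then Pb = 306.8 − 0.4·652 = 46 and Ps = 13.5 + 0.125·652 = 95.
ΔCS = ½(1676/3 + 652)(250/3 − 46) = 203392/9; ΔPS = ½(1676/3 + 652)(95 − 250/3) = 63560/9.
Government spending = 49 × 652 = 31948.
Net change = 203392/9 + 63560/9 − 31948 = -6860/3. The loss equals the DWL triangle ½·49·280/3.

Net change in total surplus = -6860/3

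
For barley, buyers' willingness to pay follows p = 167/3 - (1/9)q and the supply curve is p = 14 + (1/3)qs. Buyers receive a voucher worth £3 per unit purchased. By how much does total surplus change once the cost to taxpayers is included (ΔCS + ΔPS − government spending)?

Net change in total surplus = -£10.125

Pre-subsidy: 167/3 - (1/9)q = 14 + (1/3)q gives q* = 93.75 and p* = 45.25.
With the rebate, buyers effectively pay pb = ps − 3, where ps is the price sellers receive.
On the curves, pb = 167/3 - (1/9)q and ps = 14 + (1/3)q; the wedge ps − pb = 3 gives 14 + (1/3)q − (167/3 - (1/9)q) = 3, so q' = 100.5.
Then pb = 167/3 − (1/9)·100.5 = 44.5 and ps = 14 + (1/3)·100.5 = 47.5.
ΔCS = ½(93.75 + 100.5)(45.25 − 44.5) = 72.84375; ΔPS = ½(93.75 + 100.5)(47.5 − 45.25) = 218.53125.
Government spending = 3 × 100.5 = 301.5.
Net change = 72.84375 + 218.53125 − 301.5 = -10.125. The loss equals the DWL triangle ½·3·6.75.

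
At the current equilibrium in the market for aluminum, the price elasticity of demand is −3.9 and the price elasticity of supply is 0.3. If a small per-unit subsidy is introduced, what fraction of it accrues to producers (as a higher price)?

For a small subsidy around the equilibrium, the benefit split depends on the relative slopes, which at a point are proportional to the elasticities.
Buyer share = εs/(εs + |εd|) = 0.3/(0.3 + 3.9) = 1/14; seller share = |εd|/(εs + |εd|) = 13/14.
So producers capture 13/14 of the subsidy.

Producer share = 13/14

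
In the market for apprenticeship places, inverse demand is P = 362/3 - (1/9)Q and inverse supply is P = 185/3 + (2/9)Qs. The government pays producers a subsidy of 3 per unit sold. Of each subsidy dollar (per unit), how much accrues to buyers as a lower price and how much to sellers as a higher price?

Pre-subsidy: 362/3 - (1/9)Q = 185/3 + (2/9)Q gives Q* = 177 and P* = 101.
With the subsidy, sellers receive Ps = Pb + 3 for each unit, where Pb is the price buyers pay.
On the curves, Pb = 362/3 - (1/9)Q and Ps = 185/3 + (2/9)Q; the wedge Ps − Pb = 3 gives 185/3 + (2/9)Q − (362/3 - (1/9)Q) = 3, so Q' = 186.
Then Pb = 362/3 − (1/9)·186 = 100 and Ps = 185/3 + (2/9)·186 = 103.
Buyers' price falls by P* − Pb = 101 − 100 = 1; sellers' price rises by Ps − P* = 103 − 101 = 2.

Buyers gain 1 per unit; sellers gain 2 per unit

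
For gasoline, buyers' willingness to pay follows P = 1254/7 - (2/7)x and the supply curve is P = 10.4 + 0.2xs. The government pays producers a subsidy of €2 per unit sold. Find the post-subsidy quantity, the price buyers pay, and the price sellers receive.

Pre-subsidy: 1254/7 - (2/7)x = 10.4 + 0.2x gives x* = 5906/17 and P* = 1358/17.
With the subsidy, sellers receive Ps = Pb + 2 for each unit, where Pb is the price buyers pay.
On the curves, Pb = 1254/7 - (2/7)x and Ps = 10.4 + 0.2x; the wedge Ps − Pb = 2 gives 10.4 + 0.2x − (1254/7 - (2/7)x) = 2, so x' = 5976/17.
Then Pb = 1254/7 − (2/7)·(5976/17) = 1338/17 and Ps = 10.4 + 0.2·(5976/17) = 1372/17.

x' = 5976/17; buyers pay 1338/17; sellers receive 1372/17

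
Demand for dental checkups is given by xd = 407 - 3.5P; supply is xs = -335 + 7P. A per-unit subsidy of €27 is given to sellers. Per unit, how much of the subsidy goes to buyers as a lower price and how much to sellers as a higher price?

Buyers gain €18 per unit; sellers gain €9 per unit

Pre-subsidy: 407 - 3.5P = -335 + 7P gives P* = 212/3, x* = 479/3.
With the subsidy, sellers receive Ps = Pb + 27 for each unit, where Pb is the price buyers pay.
Supply in terms of Pb becomes xs = -335 + 7(Pb + 27) = -146 + 7Pb. Setting this equal to demand: 407 - 3.5Pb = -146 + 7Pb, so Pb = 158/3.
Sellers receive Ps = 158/3 + 27 = 239/3; x' = 407 − 3.5·(158/3) = 668/3.
Buyers' price falls by P* − Pb = 212/3 − 158/3 = 18; sellers' price rises by Ps − P* = 239/3 − 212/3 = 9.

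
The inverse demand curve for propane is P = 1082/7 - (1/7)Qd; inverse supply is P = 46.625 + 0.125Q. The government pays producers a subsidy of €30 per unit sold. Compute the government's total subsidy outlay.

Pre-subsidy: 1082/7 - (1/7)Q = 46.625 + 0.125Q gives Q* = 403 and P* = 97.
With the subsidy, sellers receive Ps = Pb + 30 for each unit, where Pb is the price buyers pay.
On the curves, Pb = 1082/7 - (1/7)Q and Ps = 46.625 + 0.125Q; the wedge Ps − Pb = 30 gives 46.625 + 0.125Q − (1082/7 - (1/7)Q) = 30, so Q' = 515.
Then Pb = 1082/7 − (1/7)·515 = 81 and Ps = 46.625 + 0.125·515 = 111.
Government outlay = subsidy × quantity = 30 × 515 = 15450.

Government cost = €15450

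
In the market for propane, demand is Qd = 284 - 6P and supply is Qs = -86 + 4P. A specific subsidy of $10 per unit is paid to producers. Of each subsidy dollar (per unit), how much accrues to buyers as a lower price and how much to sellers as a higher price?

Pre-subsidy: 284 - 6P = -86 + 4P gives P* = 37, Q* = 62.
With the subsidy, sellers receive Ps = Pb + 10 for each unit, where Pb is the price buyers pay.
Supply in terms of Pb becomes Qs = -86 + 4(Pb + 10) = -46 + 4Pb. Setting this equal to demand: 284 - 6Pb = -46 + 4Pb, so Pb = 33.
Sellers receive Ps = 33 + 10 = 43; Q' = 284 − 6·33 = 86.
Buyers' price falls by P* − Pb = 37 − 33 = 4; sellers' price rises by Ps − P* = 43 − 37 = 6.

Buyers gain $4 per unit; sellers gain $6 per unit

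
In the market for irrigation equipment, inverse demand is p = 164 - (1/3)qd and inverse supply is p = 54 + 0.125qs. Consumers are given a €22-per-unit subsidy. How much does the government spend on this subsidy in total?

Pre-subsidy: 164 - (1/3)q = 54 + 0.125q gives q* = 240 and p* = 84.
With the rebate, buyers effectively pay pb = ps − 22, where ps is the price sellers receive.
On the curves, pb = 164 - (1/3)q and ps = 54 + 0.125q; the wedge ps − pb = 22 gives 54 + 0.125q − (164 - (1/3)q) = 22, so q' = 288.
Then pb = 164 − (1/3)·288 = 68 and ps = 54 + 0.125·288 = 90.
Government outlay = subsidy × quantity = 22 × 288 = 6336.

Government cost = €6336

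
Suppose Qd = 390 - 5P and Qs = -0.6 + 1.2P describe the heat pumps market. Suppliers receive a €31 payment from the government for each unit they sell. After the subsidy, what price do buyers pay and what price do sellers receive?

Buyers pay €57; sellers receive €88

Pre-subsidy: 390 - 5P = -0.6 + 1.2P gives P* = 63, Q* = 75.
With the subsidy, sellers receive Ps = Pb + 31 for each unit, where Pb is the price buyers pay.
Supply in terms of Pb becomes Qs = -0.6 + 1.2(Pb + 31) = 36.6 + 1.2Pb. Setting this equal to demand: 390 - 5Pb = 36.6 + 1.2Pb, so Pb = 57.
Sellers receive Ps = 57 + 31 = 88; Q' = 390 − 5·57 = 105.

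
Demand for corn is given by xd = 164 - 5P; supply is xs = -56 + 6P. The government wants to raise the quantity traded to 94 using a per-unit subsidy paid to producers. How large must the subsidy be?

At x = 94, invert demand for the buyer price: Pb = (164 − 94)/5 = 14; invert supply for the seller price: Ps = (94 − (-56))/6 = 25.
The subsidy must fill the gap: s = Ps − Pb = 25 − 14 = 11.

Required subsidy s = 11 per unit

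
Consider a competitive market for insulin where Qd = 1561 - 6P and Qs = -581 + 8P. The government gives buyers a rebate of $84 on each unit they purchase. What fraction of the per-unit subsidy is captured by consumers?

Pre-subsidy: 1561 - 6P = -581 + 8P gives P* = 153, Q* = 643.
With the rebate, buyers effectively pay Pb = Ps − 84, where Ps is the price sellers receive.
Demand in terms of Ps becomes Qd = 1561 − 6(Ps − 84) = 2065 - 6Ps. Setting this equal to supply: 2065 - 6Ps = -581 + 8Ps, so Ps = 189.
Buyers pay Pb = 189 − 84 = 105; Q' = -581 + 8·189 = 931.
Buyers' price falls by P* − Pb = 153 − 105 = 48; sellers' price rises by Ps − P* = 189 − 153 = 36.
So consumers capture 48/84 = 4/7 of each unit of subsidy.

Consumer share = 4/7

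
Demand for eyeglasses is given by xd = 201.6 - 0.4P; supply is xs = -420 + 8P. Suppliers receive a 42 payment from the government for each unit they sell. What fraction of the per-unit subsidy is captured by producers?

Pre-subsidy: 201.6 - 0.4P = -420 + 8P gives P* = 74, x* = 172.
With the subsidy, sellers receive Ps = Pb + 42 for each unit, where Pb is the price buyers pay.
Supply in terms of Pb becomes xs = -420 + 8(Pb + 42) = -84 + 8Pb. Setting this equal to demand: 201.6 - 0.4Pb = -84 + 8Pb, so Pb = 34.
Sellers receive Ps = 34 + 42 = 76; x' = 201.6 − 0.4·34 = 188.
Buyers' price falls by P* − Pb = 74 − 34 = 40; sellers' price rises by Ps − P* = 76 − 74 = 2.
So producers capture 2/42 = 1/21 of each unit of subsidy.

Producer share = 1/21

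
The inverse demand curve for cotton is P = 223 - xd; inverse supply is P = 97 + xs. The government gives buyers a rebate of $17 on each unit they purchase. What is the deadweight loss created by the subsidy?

Pre-subsidy: 223 - x = 97 + x gives x* = 63 and P* = 160.
With the rebate, buyers effectively pay Pb = Ps − 17, where Ps is the price sellers receive.
On the curves, Pb = 223 - x and Ps = 97 + x; the wedge Ps − Pb = 17 gives 97 + x − (223 - x) = 17, so x' = 71.5.
Then Pb = 223 − 1·71.5 = 151.5 and Ps = 97 + 1·71.5 = 168.5.
The subsidy expands output by 71.5 − 63 = 8.5 past the efficient level; on those units the gap between marginal cost and willingness to pay runs from 0 up to 17.
DWL = ½ × 17 × 8.5 = 72.25.

Deadweight loss = $72.25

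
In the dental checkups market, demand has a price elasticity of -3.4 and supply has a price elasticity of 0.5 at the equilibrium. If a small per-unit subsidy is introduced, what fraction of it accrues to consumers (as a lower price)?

For a small subsidy around the equilibrium, the benefit split depends on the relative slopes, which at a point are proportional to the elasticities.
Buyer share = εs/(εs + |εd|) = 0.5/(0.5 + 3.4) = 5/39; seller share = |εd|/(εs + |εd|) = 34/39.

Consumer share = 5/39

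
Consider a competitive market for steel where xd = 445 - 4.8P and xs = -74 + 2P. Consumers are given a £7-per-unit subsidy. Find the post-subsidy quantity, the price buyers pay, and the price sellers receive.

x' = 1505/17; buyers pay 2525/34; sellers receive 2763/34

Pre-subsidy: 445 - 4.8P = -74 + 2P gives P* = 2595/34, x* = 1337/17.
With the rebate, buyers effectively pay Pb = Ps − 7, where Ps is the price sellers receive.
Demand in terms of Ps becomes xd = 445 − 4.8(Ps − 7) = 478.6 - 4.8Ps. Setting this equal to supply: 478.6 - 4.8Ps = -74 + 2Ps, so Ps = 2763/34.
Buyers pay Pb = 2763/34 − 7 = 2525/34; x' = -74 + 2·(2763/34) = 1505/17.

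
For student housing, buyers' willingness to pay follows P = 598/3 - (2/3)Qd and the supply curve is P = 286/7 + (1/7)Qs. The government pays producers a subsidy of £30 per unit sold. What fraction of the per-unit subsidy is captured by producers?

Pre-subsidy: 598/3 - (2/3)Q = 286/7 + (1/7)Q gives Q* = 3328/17 and P* = 1170/17.
With the subsidy, sellers receive Ps = Pb + 30 for each unit, where Pb is the price buyers pay.
On the curves, Pb = 598/3 - (2/3)Q and Ps = 286/7 + (1/7)Q; the wedge Ps − Pb = 30 gives 286/7 + (1/7)Q − (598/3 - (2/3)Q) = 30, so Q' = 3958/17.
Then Pb = 598/3 − (2/3)·(3958/17) = 750/17 and Ps = 286/7 + (1/7)·(3958/17) = 1260/17.
Buyers' price falls by P* − Pb = 1170/17 − 750/17 = 420/17; sellers' price rises by Ps − P* = 1260/17 − 1170/17 = 90/17.
So producers capture (90/17)/30 = 3/17 of each unit of subsidy.

Producer share = 3/17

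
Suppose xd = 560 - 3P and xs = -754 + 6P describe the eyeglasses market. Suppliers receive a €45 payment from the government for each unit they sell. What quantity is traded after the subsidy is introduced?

Pre-subsidy: 560 - 3P = -754 + 6P gives P* = 146, x* = 122.
With the subsidy, sellers receive Ps = Pb + 45 for each unit, where Pb is the price buyers pay.
Supply in terms of Pb becomes xs = -754 + 6(Pb + 45) = -484 + 6Pb. Setting this equal to demand: 560 - 3Pb = -484 + 6Pb, so Pb = 116.
Sellers receive Ps = 116 + 45 = 161; x' = 560 − 3·116 = 212.

x' = 212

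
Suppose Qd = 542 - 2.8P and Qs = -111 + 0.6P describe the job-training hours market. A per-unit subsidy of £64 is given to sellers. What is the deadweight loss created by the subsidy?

Deadweight loss = 86016/85

Pre-subsidy: 542 - 2.8P = -111 + 0.6P gives P* = 3265/17, Q* = 72/17.
With the subsidy, sellers receive Ps = Pb + 64 for each unit, where Pb is the price buyers pay.
Supply in terms of Pb becomes Qs = -111 + 0.6(Pb + 64) = -72.6 + 0.6Pb. Setting this equal to demand: 542 - 2.8Pb = -72.6 + 0.6Pb, so Pb = 3073/17.
Sellers receive Ps = 3073/17 + 64 = 4161/17; Q' = 542 − 2.8·(3073/17) = 3048/85.
The subsidy expands output by 3048/85 − 72/17 = 2688/85 past the efficient level; on those units the gap between marginal cost and willingness to pay runs from 0 up to 64.
DWL = ½ × 64 × 2688/85 = 86016/85.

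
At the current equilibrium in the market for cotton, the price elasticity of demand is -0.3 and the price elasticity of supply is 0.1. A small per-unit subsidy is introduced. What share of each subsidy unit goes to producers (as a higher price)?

Producer share = 0.75

For a small subsidy around the equilibrium, the benefit split depends on the relative slopes, which at a point are proportional to the elasticities.
Buyer share = εs/(εs + |εd|) = 0.1/(0.1 + 0.3) = 0.25; seller share = |εd|/(εs + |εd|) = 0.75.
So producers capture 0.75 of the subsidy.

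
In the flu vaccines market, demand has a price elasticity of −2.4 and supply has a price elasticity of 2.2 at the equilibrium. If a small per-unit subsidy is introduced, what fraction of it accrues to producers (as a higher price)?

Producer share = 12/23

For a small subsidy around the equilibrium, the benefit split depends on the relative slopes, which at a point are proportional to the elasticities.
Buyer share = εs/(εs + |εd|) = 2.2/(2.2 + 2.4) = 11/23; seller share = |εd|/(εs + |εd|) = 12/23.
So producers capture 12/23 of the subsidy.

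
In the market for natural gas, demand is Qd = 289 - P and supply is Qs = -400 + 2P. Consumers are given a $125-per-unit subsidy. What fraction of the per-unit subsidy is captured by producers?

Pre-subsidy: 289 - P = -400 + 2P gives P* = 689/3, Q* = 178/3.
With the rebate, buyers effectively pay Pb = Ps − 125, where Ps is the price sellers receive.
Demand in terms of Ps becomes Qd = 289 − 1(Ps − 125) = 414 - Ps. Setting this equal to supply: 414 - Ps = -400 + 2Ps, so Ps = 814/3.
Buyers pay Pb = 814/3 − 125 = 439/3; Q' = -400 + 2·(814/3) = 428/3.
Buyers' price falls by P* − Pb = 689/3 − 439/3 = 250/3; sellers' price rises by Ps − P* = 814/3 − 689/3 = 125/3.
So producers capture (125/3)/125 = 1/3 of each unit of subsidy.

Producer share = 1/3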